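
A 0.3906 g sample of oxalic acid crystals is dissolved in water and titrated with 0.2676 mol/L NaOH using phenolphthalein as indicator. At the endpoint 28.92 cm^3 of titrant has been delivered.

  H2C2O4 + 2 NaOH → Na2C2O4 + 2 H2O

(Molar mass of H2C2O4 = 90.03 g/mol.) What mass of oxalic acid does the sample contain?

0.3484 g

n(NaOH) = 0.02892 L × 0.2676 mol/L = 7.739 × 10^-3 mol
From the 1:2 ratio, n(H2C2O4) = 1/2 × 7.739 × 10^-3 = 3.869 × 10^-3 mol
mass of H2C2O4 = 3.869 × 10^-3 × 90.03 g/mol = 0.3484 g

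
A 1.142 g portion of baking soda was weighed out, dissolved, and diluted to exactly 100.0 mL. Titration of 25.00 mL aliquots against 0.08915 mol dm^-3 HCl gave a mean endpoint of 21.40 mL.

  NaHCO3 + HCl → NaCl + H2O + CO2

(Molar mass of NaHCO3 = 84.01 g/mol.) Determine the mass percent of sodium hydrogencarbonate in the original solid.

n(HCl) per titration = 0.02140 × 0.08915 = 1.908 × 10^-3 mol
n(NaHCO3) in each aliquot = 1.908 × 10^-3 mol (1:1 ratio)
n(NaHCO3) in the whole flask = 1.908 × 10^-3 × 100.0/25.00 = 7.631 × 10^-3 mol
mass of NaHCO3 = 7.631 × 10^-3 × 84.01 = 0.6411 g
% NaHCO3 = 0.6411 / 1.142 × 100 = 56.14 %

56.14 %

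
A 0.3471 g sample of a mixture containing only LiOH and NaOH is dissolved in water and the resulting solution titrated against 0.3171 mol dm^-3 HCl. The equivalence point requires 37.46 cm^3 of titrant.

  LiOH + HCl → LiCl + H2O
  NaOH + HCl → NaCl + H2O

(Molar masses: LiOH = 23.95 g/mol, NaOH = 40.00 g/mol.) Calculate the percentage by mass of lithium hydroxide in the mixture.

n(HCl) = 0.03746 × 0.3171 = 0.01188 mol
Let x = n(LiOH), y = n(NaOH).
Titrant: 1x + 1y = 0.01188;  mass: 23.95x + 40.00y = 0.3471
Solving, x = 7.978 × 10^-3 mol, y = 3.901 × 10^-3 mol
mass of LiOH = 7.978 × 10^-3 × 23.95 = 0.1911 g
% LiOH = 0.1911 / 0.3471 × 100 = 55.05 %

55.05 %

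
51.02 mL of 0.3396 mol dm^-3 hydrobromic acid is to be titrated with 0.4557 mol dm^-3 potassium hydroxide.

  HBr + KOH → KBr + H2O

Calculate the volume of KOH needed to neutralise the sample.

38.02 mL

n(HBr) = 0.05102 L × 0.3396 mol/L = 0.01733 mol
n(KOH) = 0.01733 mol (1:1 stoichiometry)
V(KOH) = 0.01733 mol / 0.4557 mol/L = 0.03802 L = 38.02 mL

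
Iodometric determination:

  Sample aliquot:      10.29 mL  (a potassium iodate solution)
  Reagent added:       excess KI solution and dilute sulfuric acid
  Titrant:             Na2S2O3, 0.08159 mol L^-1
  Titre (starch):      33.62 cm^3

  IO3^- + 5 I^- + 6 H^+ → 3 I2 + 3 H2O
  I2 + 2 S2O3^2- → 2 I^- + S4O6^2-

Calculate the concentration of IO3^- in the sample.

n(S2O3^2-) = 0.03362 × 0.08159 = 2.743 × 10^-3 mol
n(I2) = n(S2O3^2-)/2 = 1.372 × 10^-3 mol
From the 1:3 ratio, n(IO3^-) in the aliquot = 1/3 × 1.372 × 10^-3 = 4.572 × 10^-4 mol
[IO3^-] = 4.572 × 10^-4 / 0.01029 = 0.04443 mol/L

0.04443 mol/L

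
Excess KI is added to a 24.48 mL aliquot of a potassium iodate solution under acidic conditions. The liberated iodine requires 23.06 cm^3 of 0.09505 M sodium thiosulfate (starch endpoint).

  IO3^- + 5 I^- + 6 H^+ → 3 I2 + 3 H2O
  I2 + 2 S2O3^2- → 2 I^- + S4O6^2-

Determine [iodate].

n(S2O3^2-) = 0.02306 × 0.09505 = 2.192 × 10^-3 mol
n(I2) = n(S2O3^2-)/2 = 1.096 × 10^-3 mol
From the 1:3 ratio, n(IO3^-) in the aliquot = 1/3 × 1.096 × 10^-3 = 3.653 × 10^-4 mol
[IO3^-] = 3.653 × 10^-4 / 0.02448 = 0.01492 mol/L

0.01492 M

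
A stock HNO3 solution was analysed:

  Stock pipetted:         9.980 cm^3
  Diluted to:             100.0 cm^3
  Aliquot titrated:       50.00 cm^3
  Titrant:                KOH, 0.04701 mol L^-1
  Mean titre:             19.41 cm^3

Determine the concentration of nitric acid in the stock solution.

HNO3 + KOH → KNO3 + H2O
n(KOH) = 0.01941 × 0.04701 = 9.125 × 10^-4 mol
n(HNO3) in the aliquot = 9.125 × 10^-4 mol (1:1 ratio)
[HNO3]_dilute = 9.125 × 10^-4 / 0.05000 = 0.01825 mol/L
Dilution factor = 100.0 / 9.980 = 10.02
[HNO3]_stock = 0.01825 × 10.02 = 0.1829 mol/L

0.1829 mol/L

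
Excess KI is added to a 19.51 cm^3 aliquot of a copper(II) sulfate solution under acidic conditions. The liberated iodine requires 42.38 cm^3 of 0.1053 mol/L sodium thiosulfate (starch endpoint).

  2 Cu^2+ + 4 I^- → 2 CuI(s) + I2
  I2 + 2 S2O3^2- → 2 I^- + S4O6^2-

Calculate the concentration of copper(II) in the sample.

0.2287 mol/L

n(S2O3^2-) = 0.04238 × 0.1053 = 4.463 × 10^-3 mol
n(I2) = n(S2O3^2-)/2 = 2.231 × 10^-3 mol
From the 2:1 ratio, n(Cu2+) in the aliquot = 2/1 × 2.231 × 10^-3 = 4.463 × 10^-3 mol
[Cu2+] = 4.463 × 10^-3 / 0.01951 = 0.2287 mol/L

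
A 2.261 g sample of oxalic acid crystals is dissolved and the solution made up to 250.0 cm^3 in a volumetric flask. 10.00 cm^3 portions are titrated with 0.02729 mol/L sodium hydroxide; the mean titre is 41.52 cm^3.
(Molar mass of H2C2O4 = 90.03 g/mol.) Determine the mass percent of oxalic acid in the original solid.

56.40 %

H2C2O4 + 2 NaOH → Na2C2O4 + 2 H2O
n(NaOH) per titration = 0.04152 × 0.02729 = 1.133 × 10^-3 mol
From the 1:2 ratio, n(H2C2O4) in each aliquot = 1/2 × 1.133 × 10^-3 = 5.665 × 10^-4 mol
n(H2C2O4) in the whole flask = 5.665 × 10^-4 × 250.0/10.00 = 0.01416 mol
mass of H2C2O4 = 0.01416 × 90.03 = 1.275 g
% H2C2O4 = 1.275 / 2.261 × 100 = 56.40 %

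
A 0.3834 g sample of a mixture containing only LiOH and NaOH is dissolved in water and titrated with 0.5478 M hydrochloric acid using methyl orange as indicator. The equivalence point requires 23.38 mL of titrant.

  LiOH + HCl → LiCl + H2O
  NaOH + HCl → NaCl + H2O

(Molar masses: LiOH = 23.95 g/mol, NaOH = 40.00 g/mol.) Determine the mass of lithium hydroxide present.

n(HCl) = 0.02338 × 0.5478 = 0.01281 mol
Let x = n(LiOH), y = n(NaOH).
Titrant: 1x + 1y = 0.01281;  mass: 23.95x + 40.00y = 0.3834
Solving, x = 8.031 × 10^-3 mol, y = 4.776 × 10^-3 mol
mass of LiOH = 8.031 × 10^-3 × 23.95 = 0.1923 g

0.1923 g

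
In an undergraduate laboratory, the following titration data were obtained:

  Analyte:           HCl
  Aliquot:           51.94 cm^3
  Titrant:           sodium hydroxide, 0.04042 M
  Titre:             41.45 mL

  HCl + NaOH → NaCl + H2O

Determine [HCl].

0.03226 M

n(NaOH) = 0.04145 L × 0.04042 mol/L = 1.675 × 10^-3 mol
n(HCl) = 1.675 × 10^-3 mol (1:1 mole ratio)
[HCl] = 1.675 × 10^-3 mol / 0.05194 L = 0.03226 mol/L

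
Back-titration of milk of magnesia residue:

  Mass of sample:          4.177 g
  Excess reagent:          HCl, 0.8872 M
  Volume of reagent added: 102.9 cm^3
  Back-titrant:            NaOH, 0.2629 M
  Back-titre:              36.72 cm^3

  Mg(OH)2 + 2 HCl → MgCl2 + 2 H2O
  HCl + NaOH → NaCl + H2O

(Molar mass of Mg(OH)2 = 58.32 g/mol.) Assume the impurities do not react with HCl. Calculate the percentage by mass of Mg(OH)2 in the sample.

n(HCl) added = 0.1029 × 0.8872 = 0.09129 mol
n(NaOH) used in back-titration = 0.03672 × 0.2629 = 9.654 × 10^-3 mol
n(HCl) left over = 9.654 × 10^-3 mol (1:1 ratio)
n(HCl) consumed by analyte = 0.09129 − 9.654 × 10^-3 = 0.08164 mol
From the 1:2 ratio, n(Mg(OH)2) = 1/2 × 0.08164 = 0.04082 mol
mass of Mg(OH)2 = 0.04082 × 58.32 = 2.381 g
% Mg(OH)2 = 2.381 / 4.177 × 100 = 56.99 %

56.99 %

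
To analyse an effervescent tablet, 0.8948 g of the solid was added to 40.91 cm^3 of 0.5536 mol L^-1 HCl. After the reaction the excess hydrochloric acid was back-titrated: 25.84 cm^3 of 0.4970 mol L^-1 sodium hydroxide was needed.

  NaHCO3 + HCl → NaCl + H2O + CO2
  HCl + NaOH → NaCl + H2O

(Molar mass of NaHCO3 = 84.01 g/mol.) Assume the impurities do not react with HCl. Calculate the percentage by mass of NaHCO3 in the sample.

n(HCl) added = 0.04091 × 0.5536 = 0.02265 mol
n(NaOH) used in back-titration = 0.02584 × 0.4970 = 0.01284 mol
n(HCl) left over = 0.01284 mol (1:1 ratio)
n(HCl) consumed by analyte = 0.02265 − 0.01284 = 9.805 × 10^-3 mol
n(NaHCO3) = 9.805 × 10^-3 mol (1:1 ratio)
mass of NaHCO3 = 9.805 × 10^-3 × 84.01 = 0.8237 g
% NaHCO3 = 0.8237 / 0.8948 × 100 = 92.06 %

92.06 %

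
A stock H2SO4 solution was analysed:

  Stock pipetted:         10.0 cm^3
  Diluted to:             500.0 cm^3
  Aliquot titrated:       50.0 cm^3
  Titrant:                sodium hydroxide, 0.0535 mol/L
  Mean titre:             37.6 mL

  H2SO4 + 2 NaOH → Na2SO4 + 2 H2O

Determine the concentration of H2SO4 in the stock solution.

1.01 mol/L

n(NaOH) = 0.0376 × 0.0535 = 2.01 × 10^-3 mol
From the 1:2 ratio, n(H2SO4) in the aliquot = 1/2 × 2.01 × 10^-3 = 1.01 × 10^-3 mol
[H2SO4]_dilute = 1.01 × 10^-3 / 0.0500 = 0.0201 mol/L
Dilution factor = 500.0 / 10.0 = 50.00
[H2SO4]_stock = 0.0201 × 50.00 = 1.01 mol/L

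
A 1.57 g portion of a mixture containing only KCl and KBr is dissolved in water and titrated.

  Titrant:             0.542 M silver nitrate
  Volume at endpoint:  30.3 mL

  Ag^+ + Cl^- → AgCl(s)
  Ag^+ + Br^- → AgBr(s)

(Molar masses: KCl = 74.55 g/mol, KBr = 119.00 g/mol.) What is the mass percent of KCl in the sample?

n(AgNO3) = 0.0303 × 0.542 = 0.0164 mol
Let x = n(KCl), y = n(KBr).
Titrant: 1x + 1y = 0.0164;  mass: 74.55x + 119.00y = 1.57
Solving, x = 8.65 × 10^-3 mol, y = 7.78 × 10^-3 mol
mass of KCl = 8.65 × 10^-3 × 74.55 = 0.645 g
% KCl = 0.645 / 1.57 × 100 = 41.1 %

41.1 %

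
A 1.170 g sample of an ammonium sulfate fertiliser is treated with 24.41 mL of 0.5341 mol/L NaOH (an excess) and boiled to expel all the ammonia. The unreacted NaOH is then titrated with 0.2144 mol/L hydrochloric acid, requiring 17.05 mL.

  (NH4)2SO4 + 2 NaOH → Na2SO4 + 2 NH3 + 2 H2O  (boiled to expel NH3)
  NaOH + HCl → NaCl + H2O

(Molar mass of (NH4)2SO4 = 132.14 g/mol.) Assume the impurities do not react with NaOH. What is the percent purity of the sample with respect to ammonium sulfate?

n(NaOH) added = 0.02441 × 0.5341 = 0.01304 mol
n(HCl) used in back-titration = 0.01705 × 0.2144 = 3.656 × 10^-3 mol
n(NaOH) left over = 3.656 × 10^-3 mol (1:1 ratio)
n(NaOH) consumed by analyte = 0.01304 − 3.656 × 10^-3 = 9.382 × 10^-3 mol
From the 1:2 ratio, n((NH4)2SO4) = 1/2 × 9.382 × 10^-3 = 4.691 × 10^-3 mol
mass of (NH4)2SO4 = 4.691 × 10^-3 × 132.14 = 0.6199 g
% (NH4)2SO4 = 0.6199 / 1.170 × 100 = 52.98 %

52.98 %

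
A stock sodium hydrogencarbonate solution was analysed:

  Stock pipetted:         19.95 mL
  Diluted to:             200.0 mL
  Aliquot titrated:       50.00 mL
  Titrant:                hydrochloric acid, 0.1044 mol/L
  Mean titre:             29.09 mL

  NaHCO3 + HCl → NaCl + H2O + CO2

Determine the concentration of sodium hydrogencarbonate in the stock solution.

0.6089 mol/L

n(HCl) = 0.02909 × 0.1044 = 3.037 × 10^-3 mol
n(NaHCO3) in the aliquot = 3.037 × 10^-3 mol (1:1 ratio)
[NaHCO3]_dilute = 3.037 × 10^-3 / 0.05000 = 0.06074 mol/L
Dilution factor = 200.0 / 19.95 = 10.03
[NaHCO3]_stock = 0.06074 × 10.03 = 0.6089 mol/L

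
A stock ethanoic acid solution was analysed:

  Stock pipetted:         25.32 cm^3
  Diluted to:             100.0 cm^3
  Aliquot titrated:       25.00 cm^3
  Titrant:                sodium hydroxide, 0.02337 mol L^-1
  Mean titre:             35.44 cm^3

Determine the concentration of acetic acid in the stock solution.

0.1308 mol/L

CH3COOH + NaOH → CH3COONa + H2O
n(NaOH) = 0.03544 × 0.02337 = 8.282 × 10^-4 mol
n(CH3COOH) in the aliquot = 8.282 × 10^-4 mol (1:1 ratio)
[CH3COOH]_dilute = 8.282 × 10^-4 / 0.02500 = 0.03313 mol/L
Dilution factor = 100.0 / 25.32 = 3.949
[CH3COOH]_stock = 0.03313 × 3.949 = 0.1308 mol/L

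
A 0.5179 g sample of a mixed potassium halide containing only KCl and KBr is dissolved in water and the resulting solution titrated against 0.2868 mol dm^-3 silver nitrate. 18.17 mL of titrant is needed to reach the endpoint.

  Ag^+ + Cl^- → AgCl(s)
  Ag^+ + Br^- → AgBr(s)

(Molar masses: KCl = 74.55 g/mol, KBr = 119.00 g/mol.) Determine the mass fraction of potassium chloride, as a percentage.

33.11 %

n(AgNO3) = 0.01817 × 0.2868 = 5.211 × 10^-3 mol
Let x = n(KCl), y = n(KBr).
Titrant: 1x + 1y = 5.211 × 10^-3;  mass: 74.55x + 119.00y = 0.5179
Solving, x = 2.300 × 10^-3 mol, y = 2.911 × 10^-3 mol
mass of KCl = 2.300 × 10^-3 × 74.55 = 0.1715 g
% KCl = 0.1715 / 0.5179 × 100 = 33.11 %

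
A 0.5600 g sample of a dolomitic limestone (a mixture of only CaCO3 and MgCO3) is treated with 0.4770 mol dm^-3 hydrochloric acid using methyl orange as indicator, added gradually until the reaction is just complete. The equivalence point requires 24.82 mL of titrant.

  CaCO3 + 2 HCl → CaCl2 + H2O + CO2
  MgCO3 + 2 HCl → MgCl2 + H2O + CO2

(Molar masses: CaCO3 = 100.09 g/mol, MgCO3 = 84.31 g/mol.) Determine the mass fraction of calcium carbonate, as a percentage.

69.00 %

n(HCl) = 0.02482 × 0.4770 = 0.01184 mol
Let x = n(CaCO3), y = n(MgCO3).
Titrant: 2x + 2y = 0.01184;  mass: 100.09x + 84.31y = 0.5600
Solving, x = 3.861 × 10^-3 mol, y = 2.059 × 10^-3 mol
mass of CaCO3 = 3.861 × 10^-3 × 100.09 = 0.3864 g
% CaCO3 = 0.3864 / 0.5600 × 100 = 69.00 %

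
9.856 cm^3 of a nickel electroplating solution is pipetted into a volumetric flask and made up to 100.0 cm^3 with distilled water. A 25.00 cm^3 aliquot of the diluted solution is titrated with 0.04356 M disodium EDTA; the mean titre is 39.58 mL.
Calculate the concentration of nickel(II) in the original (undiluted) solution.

0.6997 M

Ni^2+ + EDTA^4- → [Ni(EDTA)]^2-
n(EDTA) = 0.03958 × 0.04356 = 1.724 × 10^-3 mol
n(Ni2+) in the aliquot = 1.724 × 10^-3 mol (1:1 ratio)
[Ni2+]_dilute = 1.724 × 10^-3 / 0.02500 = 0.06896 mol/L
Dilution factor = 100.0 / 9.856 = 10.15
[Ni2+]_stock = 0.06896 × 10.15 = 0.6997 mol/L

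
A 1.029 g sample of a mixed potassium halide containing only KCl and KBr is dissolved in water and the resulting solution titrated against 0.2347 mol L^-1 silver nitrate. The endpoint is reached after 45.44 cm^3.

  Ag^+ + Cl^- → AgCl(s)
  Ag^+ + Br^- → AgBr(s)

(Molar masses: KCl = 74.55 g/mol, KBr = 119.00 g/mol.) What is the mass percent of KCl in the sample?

39.14 %

n(AgNO3) = 0.04544 × 0.2347 = 0.01066 mol
Let x = n(KCl), y = n(KBr).
Titrant: 1x + 1y = 0.01066;  mass: 74.55x + 119.00y = 1.029
Solving, x = 5.402 × 10^-3 mol, y = 5.263 × 10^-3 mol
mass of KCl = 5.402 × 10^-3 × 74.55 = 0.4027 g
% KCl = 0.4027 / 1.029 × 100 = 39.14 %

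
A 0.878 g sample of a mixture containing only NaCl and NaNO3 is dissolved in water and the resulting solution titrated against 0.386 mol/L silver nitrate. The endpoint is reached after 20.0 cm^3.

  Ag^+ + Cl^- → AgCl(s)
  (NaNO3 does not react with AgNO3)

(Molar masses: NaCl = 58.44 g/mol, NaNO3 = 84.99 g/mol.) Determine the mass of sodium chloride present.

0.451 g

n(AgNO3) = 0.0200 × 0.386 = 7.72 × 10^-3 mol
Let x = n(NaCl), y = n(NaNO3).
Titrant: 1x = 7.72 × 10^-3;  mass: 58.44x + 84.99y = 0.878
Solving, x = 7.72 × 10^-3 mol, y = 5.02 × 10^-3 mol
mass of NaCl = 7.72 × 10^-3 × 58.44 = 0.451 g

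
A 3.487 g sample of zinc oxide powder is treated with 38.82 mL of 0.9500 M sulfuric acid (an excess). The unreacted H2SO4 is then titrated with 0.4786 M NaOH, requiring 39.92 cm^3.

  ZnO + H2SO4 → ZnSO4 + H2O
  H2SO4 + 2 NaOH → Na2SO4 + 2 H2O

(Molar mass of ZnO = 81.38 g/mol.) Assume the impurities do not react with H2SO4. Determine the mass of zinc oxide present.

2.224 g

n(H2SO4) added = 0.03882 × 0.9500 = 0.03688 mol
n(NaOH) used in back-titration = 0.03992 × 0.4786 = 0.01911 mol
From the 1:2 ratio, n(H2SO4) left over = 1/2 × 0.01911 = 9.553 × 10^-3 mol
n(H2SO4) consumed by analyte = 0.03688 − 9.553 × 10^-3 = 0.02733 mol
n(ZnO) = 0.02733 mol (1:1 ratio)
mass of ZnO = 0.02733 × 81.38 = 2.224 g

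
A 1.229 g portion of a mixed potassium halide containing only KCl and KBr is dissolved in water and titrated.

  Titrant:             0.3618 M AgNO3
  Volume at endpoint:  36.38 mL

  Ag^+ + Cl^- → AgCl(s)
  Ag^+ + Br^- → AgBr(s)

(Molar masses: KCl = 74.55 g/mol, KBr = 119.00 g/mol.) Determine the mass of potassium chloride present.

0.5657 g

n(AgNO3) = 0.03638 × 0.3618 = 0.01316 mol
Let x = n(KCl), y = n(KBr).
Titrant: 1x + 1y = 0.01316;  mass: 74.55x + 119.00y = 1.229
Solving, x = 7.589 × 10^-3 mol, y = 5.574 × 10^-3 mol
mass of KCl = 7.589 × 10^-3 × 74.55 = 0.5657 g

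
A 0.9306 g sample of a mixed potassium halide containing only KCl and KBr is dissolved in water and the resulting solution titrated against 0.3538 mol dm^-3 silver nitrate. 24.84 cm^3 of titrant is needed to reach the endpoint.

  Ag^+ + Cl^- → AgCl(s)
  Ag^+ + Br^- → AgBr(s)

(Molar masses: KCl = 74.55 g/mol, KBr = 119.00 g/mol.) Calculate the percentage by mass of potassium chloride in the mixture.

n(AgNO3) = 0.02484 × 0.3538 = 8.788 × 10^-3 mol
Let x = n(KCl), y = n(KBr).
Titrant: 1x + 1y = 8.788 × 10^-3;  mass: 74.55x + 119.00y = 0.9306
Solving, x = 2.592 × 10^-3 mol, y = 6.196 × 10^-3 mol
mass of KCl = 2.592 × 10^-3 × 74.55 = 0.1932 g
% KCl = 0.1932 / 0.9306 × 100 = 20.77 %

20.77 %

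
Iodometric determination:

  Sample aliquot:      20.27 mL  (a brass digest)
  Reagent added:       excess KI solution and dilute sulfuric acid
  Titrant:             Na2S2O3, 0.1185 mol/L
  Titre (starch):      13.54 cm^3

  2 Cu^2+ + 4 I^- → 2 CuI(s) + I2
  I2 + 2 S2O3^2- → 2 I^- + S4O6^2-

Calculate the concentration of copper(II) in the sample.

0.07916 mol/L

n(S2O3^2-) = 0.01354 × 0.1185 = 1.604 × 10^-3 mol
n(I2) = n(S2O3^2-)/2 = 8.022 × 10^-4 mol
From the 2:1 ratio, n(Cu2+) in the aliquot = 2/1 × 8.022 × 10^-4 = 1.604 × 10^-3 mol
[Cu2+] = 1.604 × 10^-3 / 0.02027 = 0.07916 mol/L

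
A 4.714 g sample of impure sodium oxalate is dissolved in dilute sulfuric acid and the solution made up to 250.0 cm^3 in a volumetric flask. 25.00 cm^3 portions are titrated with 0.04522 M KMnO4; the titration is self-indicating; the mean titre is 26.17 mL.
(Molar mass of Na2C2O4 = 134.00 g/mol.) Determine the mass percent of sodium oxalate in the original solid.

84.10 %

2 MnO4^- + 5 C2O4^2- + 16 H^+ → 2 Mn^2+ + 10 CO2 + 8 H2O
n(KMnO4) per titration = 0.02617 × 0.04522 = 1.183 × 10^-3 mol
From the 5:2 ratio, n(Na2C2O4) in each aliquot = 5/2 × 1.183 × 10^-3 = 2.959 × 10^-3 mol
n(Na2C2O4) in the whole flask = 2.959 × 10^-3 × 250.0/25.00 = 0.02959 mol
mass of Na2C2O4 = 0.02959 × 134.00 = 3.964 g
% Na2C2O4 = 3.964 / 4.714 × 100 = 84.10 %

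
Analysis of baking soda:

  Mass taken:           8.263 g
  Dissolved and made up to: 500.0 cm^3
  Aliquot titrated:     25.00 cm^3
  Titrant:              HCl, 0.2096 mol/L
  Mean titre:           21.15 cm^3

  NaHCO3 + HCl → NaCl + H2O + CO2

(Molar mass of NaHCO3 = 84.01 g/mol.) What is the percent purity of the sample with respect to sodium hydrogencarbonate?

90.14 %

n(HCl) per titration = 0.02115 × 0.2096 = 4.433 × 10^-3 mol
n(NaHCO3) in each aliquot = 4.433 × 10^-3 mol (1:1 ratio)
n(NaHCO3) in the whole flask = 4.433 × 10^-3 × 500.0/25.00 = 0.08866 mol
mass of NaHCO3 = 0.08866 × 84.01 = 7.448 g
% NaHCO3 = 7.448 / 8.263 × 100 = 90.14 %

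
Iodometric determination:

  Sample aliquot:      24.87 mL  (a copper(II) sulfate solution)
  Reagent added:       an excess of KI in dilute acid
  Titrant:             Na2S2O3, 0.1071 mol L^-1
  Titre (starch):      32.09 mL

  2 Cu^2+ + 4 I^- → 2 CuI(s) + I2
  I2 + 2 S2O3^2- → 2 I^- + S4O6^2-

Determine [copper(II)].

n(S2O3^2-) = 0.03209 × 0.1071 = 3.437 × 10^-3 mol
n(I2) = n(S2O3^2-)/2 = 1.718 × 10^-3 mol
From the 2:1 ratio, n(Cu2+) in the aliquot = 2/1 × 1.718 × 10^-3 = 3.437 × 10^-3 mol
[Cu2+] = 3.437 × 10^-3 / 0.02487 = 0.1382 mol/L

0.1382 mol/L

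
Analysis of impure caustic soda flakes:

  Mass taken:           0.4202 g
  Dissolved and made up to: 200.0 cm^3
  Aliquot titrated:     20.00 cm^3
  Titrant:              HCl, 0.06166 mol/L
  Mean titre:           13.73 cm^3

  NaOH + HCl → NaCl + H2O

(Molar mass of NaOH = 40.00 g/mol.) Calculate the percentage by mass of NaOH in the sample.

n(HCl) per titration = 0.01373 × 0.06166 = 8.466 × 10^-4 mol
n(NaOH) in each aliquot = 8.466 × 10^-4 mol (1:1 ratio)
n(NaOH) in the whole flask = 8.466 × 10^-4 × 200.0/20.00 = 8.466 × 10^-3 mol
mass of NaOH = 8.466 × 10^-3 × 40.00 = 0.3386 g
% NaOH = 0.3386 / 0.4202 × 100 = 80.59 %

80.59 %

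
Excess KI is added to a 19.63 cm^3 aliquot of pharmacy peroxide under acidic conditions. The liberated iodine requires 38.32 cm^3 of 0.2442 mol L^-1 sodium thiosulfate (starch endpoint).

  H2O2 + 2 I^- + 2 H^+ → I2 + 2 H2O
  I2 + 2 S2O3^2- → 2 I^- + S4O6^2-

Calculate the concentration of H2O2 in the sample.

0.2384 mol/L

n(S2O3^2-) = 0.03832 × 0.2442 = 9.358 × 10^-3 mol
n(I2) = n(S2O3^2-)/2 = 4.679 × 10^-3 mol
n(H2O2) in the aliquot = 4.679 × 10^-3 mol (1:1 ratio)
[H2O2] = 4.679 × 10^-3 / 0.01963 = 0.2384 mol/L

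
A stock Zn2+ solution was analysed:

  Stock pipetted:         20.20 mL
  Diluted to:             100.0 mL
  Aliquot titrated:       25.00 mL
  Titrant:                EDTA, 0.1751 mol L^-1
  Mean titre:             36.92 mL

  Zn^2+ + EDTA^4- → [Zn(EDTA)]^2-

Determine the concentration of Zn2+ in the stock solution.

1.280 mol/L

n(EDTA) = 0.03692 × 0.1751 = 6.465 × 10^-3 mol
n(Zn2+) in the aliquot = 6.465 × 10^-3 mol (1:1 ratio)
[Zn2+]_dilute = 6.465 × 10^-3 / 0.02500 = 0.2586 mol/L
Dilution factor = 100.0 / 20.20 = 4.950
[Zn2+]_stock = 0.2586 × 4.950 = 1.280 mol/L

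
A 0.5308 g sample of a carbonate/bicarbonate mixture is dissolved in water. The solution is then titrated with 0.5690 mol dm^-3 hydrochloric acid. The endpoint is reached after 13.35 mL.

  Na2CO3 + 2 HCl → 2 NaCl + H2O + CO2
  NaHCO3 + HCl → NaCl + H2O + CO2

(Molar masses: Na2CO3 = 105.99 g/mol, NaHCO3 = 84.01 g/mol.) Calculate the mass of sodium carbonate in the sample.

n(HCl) = 0.01335 × 0.5690 = 7.596 × 10^-3 mol
Let x = n(Na2CO3), y = n(NaHCO3).
Titrant: 2x + 1y = 7.596 × 10^-3;  mass: 105.99x + 84.01y = 0.5308
Solving, x = 1.731 × 10^-3 mol, y = 4.135 × 10^-3 mol
mass of Na2CO3 = 1.731 × 10^-3 × 105.99 = 0.1834 g

0.1834 g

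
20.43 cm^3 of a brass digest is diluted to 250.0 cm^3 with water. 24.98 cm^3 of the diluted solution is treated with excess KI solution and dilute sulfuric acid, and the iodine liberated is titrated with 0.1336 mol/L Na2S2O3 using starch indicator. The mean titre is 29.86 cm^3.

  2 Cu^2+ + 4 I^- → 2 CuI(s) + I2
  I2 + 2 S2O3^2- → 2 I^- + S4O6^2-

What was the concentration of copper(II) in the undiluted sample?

1.954 mol/L

n(S2O3^2-) = 0.02986 × 0.1336 = 3.989 × 10^-3 mol
n(I2) = n(S2O3^2-)/2 = 1.995 × 10^-3 mol
From the 2:1 ratio, n(Cu2+) in the aliquot = 2/1 × 1.995 × 10^-3 = 3.989 × 10^-3 mol
[Cu2+]_dilute = 3.989 × 10^-3 / 0.02498 = 0.1597 mol/L
[Cu2+]_original = 0.1597 × 250.0/20.43 = 1.954 mol/L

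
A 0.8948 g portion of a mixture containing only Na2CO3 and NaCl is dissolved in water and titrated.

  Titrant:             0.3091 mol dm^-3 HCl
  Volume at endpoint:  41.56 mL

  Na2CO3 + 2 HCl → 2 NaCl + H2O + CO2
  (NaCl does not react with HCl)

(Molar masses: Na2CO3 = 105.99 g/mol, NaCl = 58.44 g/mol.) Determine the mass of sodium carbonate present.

n(HCl) = 0.04156 × 0.3091 = 0.01285 mol
Let x = n(Na2CO3), y = n(NaCl).
Titrant: 2x = 0.01285;  mass: 105.99x + 58.44y = 0.8948
Solving, x = 6.423 × 10^-3 mol, y = 3.662 × 10^-3 mol
mass of Na2CO3 = 6.423 × 10^-3 × 105.99 = 0.6808 g

0.6808 g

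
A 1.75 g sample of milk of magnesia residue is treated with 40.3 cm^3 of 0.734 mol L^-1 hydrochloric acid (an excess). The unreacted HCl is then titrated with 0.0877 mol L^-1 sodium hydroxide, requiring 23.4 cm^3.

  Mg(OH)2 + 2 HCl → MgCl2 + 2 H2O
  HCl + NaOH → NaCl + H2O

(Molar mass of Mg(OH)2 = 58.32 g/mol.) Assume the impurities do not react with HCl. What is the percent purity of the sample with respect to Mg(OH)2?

n(HCl) added = 0.0403 × 0.734 = 0.0296 mol
n(NaOH) used in back-titration = 0.0234 × 0.0877 = 2.05 × 10^-3 mol
n(HCl) left over = 2.05 × 10^-3 mol (1:1 ratio)
n(HCl) consumed by analyte = 0.0296 − 2.05 × 10^-3 = 0.0275 mol
From the 1:2 ratio, n(Mg(OH)2) = 1/2 × 0.0275 = 0.0138 mol
mass of Mg(OH)2 = 0.0138 × 58.32 = 0.803 g
% Mg(OH)2 = 0.803 / 1.75 × 100 = 45.9 %

45.9 %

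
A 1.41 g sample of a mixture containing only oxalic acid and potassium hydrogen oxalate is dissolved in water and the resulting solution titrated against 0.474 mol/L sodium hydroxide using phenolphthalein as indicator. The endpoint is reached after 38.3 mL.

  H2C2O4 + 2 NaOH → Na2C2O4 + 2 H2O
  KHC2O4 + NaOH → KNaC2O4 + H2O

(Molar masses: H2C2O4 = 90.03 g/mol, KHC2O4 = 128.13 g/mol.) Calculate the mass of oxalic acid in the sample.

n(NaOH) = 0.0383 × 0.474 = 0.0182 mol
Let x = n(H2C2O4), y = n(KHC2O4).
Titrant: 2x + 1y = 0.0182;  mass: 90.03x + 128.13y = 1.41
Solving, x = 5.51 × 10^-3 mol, y = 7.13 × 10^-3 mol
mass of H2C2O4 = 5.51 × 10^-3 × 90.03 = 0.496 g

0.496 g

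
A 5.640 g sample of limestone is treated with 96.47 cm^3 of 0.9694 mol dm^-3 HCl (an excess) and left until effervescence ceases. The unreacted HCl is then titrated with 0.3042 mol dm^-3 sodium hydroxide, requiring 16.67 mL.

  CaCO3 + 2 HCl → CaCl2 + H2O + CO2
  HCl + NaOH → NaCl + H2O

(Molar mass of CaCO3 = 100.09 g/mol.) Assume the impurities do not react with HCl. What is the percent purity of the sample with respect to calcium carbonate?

n(HCl) added = 0.09647 × 0.9694 = 0.09352 mol
n(NaOH) used in back-titration = 0.01667 × 0.3042 = 5.071 × 10^-3 mol
n(HCl) left over = 5.071 × 10^-3 mol (1:1 ratio)
n(HCl) consumed by analyte = 0.09352 − 5.071 × 10^-3 = 0.08845 mol
From the 1:2 ratio, n(CaCO3) = 1/2 × 0.08845 = 0.04422 mol
mass of CaCO3 = 0.04422 × 100.09 = 4.426 g
% CaCO3 = 4.426 / 5.640 × 100 = 78.48 %

78.48 %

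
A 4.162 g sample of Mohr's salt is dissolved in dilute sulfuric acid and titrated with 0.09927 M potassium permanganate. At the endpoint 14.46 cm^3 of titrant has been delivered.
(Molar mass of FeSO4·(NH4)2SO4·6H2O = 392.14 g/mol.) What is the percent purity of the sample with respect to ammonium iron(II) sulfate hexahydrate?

67.62 %

MnO4^- + 5 Fe^2+ + 8 H^+ → Mn^2+ + 5 Fe^3+ + 4 H2O
n(KMnO4) = 0.01446 L × 0.09927 mol/L = 1.435 × 10^-3 mol
From the 5:1 ratio, n(FeSO4·(NH4)2SO4·6H2O) = 5/1 × 1.435 × 10^-3 = 7.177 × 10^-3 mol
mass of FeSO4·(NH4)2SO4·6H2O = 7.177 × 10^-3 × 392.14 g/mol = 2.814 g
% FeSO4·(NH4)2SO4·6H2O = 2.814 / 4.162 × 100 = 67.62 %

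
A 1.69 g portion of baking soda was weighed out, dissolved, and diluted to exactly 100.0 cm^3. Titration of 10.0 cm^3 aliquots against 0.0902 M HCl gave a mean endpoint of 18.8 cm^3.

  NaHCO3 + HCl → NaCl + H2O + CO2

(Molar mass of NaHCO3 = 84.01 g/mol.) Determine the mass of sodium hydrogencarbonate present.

1.42 g

n(HCl) per titration = 0.0188 × 0.0902 = 1.70 × 10^-3 mol
n(NaHCO3) in each aliquot = 1.70 × 10^-3 mol (1:1 ratio)
n(NaHCO3) in the whole flask = 1.70 × 10^-3 × 100.0/10.0 = 0.0170 mol
mass of NaHCO3 = 0.0170 × 84.01 = 1.42 g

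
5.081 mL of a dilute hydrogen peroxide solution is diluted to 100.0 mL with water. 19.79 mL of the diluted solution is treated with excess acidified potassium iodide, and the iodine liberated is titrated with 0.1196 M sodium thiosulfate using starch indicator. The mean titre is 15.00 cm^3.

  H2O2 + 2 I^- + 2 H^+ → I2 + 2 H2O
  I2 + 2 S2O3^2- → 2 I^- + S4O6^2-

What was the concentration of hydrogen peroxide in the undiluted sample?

n(S2O3^2-) = 0.01500 × 0.1196 = 1.794 × 10^-3 mol
n(I2) = n(S2O3^2-)/2 = 8.970 × 10^-4 mol
n(H2O2) in the aliquot = 8.970 × 10^-4 mol (1:1 ratio)
[H2O2]_dilute = 8.970 × 10^-4 / 0.01979 = 0.04533 mol/L
[H2O2]_original = 0.04533 × 100.0/5.081 = 0.8921 mol/L

0.8921 M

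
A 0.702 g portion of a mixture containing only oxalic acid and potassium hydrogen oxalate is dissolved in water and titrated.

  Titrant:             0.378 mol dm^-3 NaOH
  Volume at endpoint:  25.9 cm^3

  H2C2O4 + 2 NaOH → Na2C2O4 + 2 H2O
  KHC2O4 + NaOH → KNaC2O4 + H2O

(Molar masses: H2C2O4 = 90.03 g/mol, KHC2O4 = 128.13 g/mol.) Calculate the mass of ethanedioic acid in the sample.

n(NaOH) = 0.0259 × 0.378 = 9.79 × 10^-3 mol
Let x = n(H2C2O4), y = n(KHC2O4).
Titrant: 2x + 1y = 9.79 × 10^-3;  mass: 90.03x + 128.13y = 0.702
Solving, x = 3.32 × 10^-3 mol, y = 3.14 × 10^-3 mol
mass of H2C2O4 = 3.32 × 10^-3 × 90.03 = 0.299 g

0.299 g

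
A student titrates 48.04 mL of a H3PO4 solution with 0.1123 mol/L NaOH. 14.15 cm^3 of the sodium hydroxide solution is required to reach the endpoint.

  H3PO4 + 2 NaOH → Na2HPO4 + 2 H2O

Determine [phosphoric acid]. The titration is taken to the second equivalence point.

n(NaOH) = 0.01415 L × 0.1123 mol/L = 1.589 × 10^-3 mol
From the 1:2 mole ratio, n(H3PO4) = 1/2 × 1.589 × 10^-3 = 7.945 × 10^-4 mol
[H3PO4] = 7.945 × 10^-4 mol / 0.04804 L = 0.01654 mol/L

0.01654 mol/L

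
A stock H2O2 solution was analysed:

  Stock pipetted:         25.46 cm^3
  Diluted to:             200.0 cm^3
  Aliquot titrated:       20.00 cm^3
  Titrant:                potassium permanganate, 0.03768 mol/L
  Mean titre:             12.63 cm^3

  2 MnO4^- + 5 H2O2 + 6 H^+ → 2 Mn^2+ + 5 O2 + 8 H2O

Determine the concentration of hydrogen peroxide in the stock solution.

n(KMnO4) = 0.01263 × 0.03768 = 4.759 × 10^-4 mol
From the 5:2 ratio, n(H2O2) in the aliquot = 5/2 × 4.759 × 10^-4 = 1.190 × 10^-3 mol
[H2O2]_dilute = 1.190 × 10^-3 / 0.02000 = 0.05949 mol/L
Dilution factor = 200.0 / 25.46 = 7.855
[H2O2]_stock = 0.05949 × 7.855 = 0.4673 mol/L

0.4673 mol/L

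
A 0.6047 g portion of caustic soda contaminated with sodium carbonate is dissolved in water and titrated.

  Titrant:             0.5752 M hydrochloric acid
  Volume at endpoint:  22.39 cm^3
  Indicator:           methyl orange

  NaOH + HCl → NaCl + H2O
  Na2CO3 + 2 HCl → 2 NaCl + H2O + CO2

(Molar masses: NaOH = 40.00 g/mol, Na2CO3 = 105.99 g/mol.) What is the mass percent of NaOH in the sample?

n(HCl) = 0.02239 × 0.5752 = 0.01288 mol
Let x = n(NaOH), y = n(Na2CO3).
Titrant: 1x + 2y = 0.01288;  mass: 40.00x + 105.99y = 0.6047
Solving, x = 5.988 × 10^-3 mol, y = 3.446 × 10^-3 mol
mass of NaOH = 5.988 × 10^-3 × 40.00 = 0.2395 g
% NaOH = 0.2395 / 0.6047 × 100 = 39.61 %

39.61 %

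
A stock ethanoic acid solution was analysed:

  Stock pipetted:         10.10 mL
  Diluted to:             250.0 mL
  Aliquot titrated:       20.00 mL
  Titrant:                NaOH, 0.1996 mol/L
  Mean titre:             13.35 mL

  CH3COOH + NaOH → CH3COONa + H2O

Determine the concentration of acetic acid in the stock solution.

n(NaOH) = 0.01335 × 0.1996 = 2.665 × 10^-3 mol
n(CH3COOH) in the aliquot = 2.665 × 10^-3 mol (1:1 ratio)
[CH3COOH]_dilute = 2.665 × 10^-3 / 0.02000 = 0.1332 mol/L
Dilution factor = 250.0 / 10.10 = 24.75
[CH3COOH]_stock = 0.1332 × 24.75 = 3.298 mol/L

3.298 mol/L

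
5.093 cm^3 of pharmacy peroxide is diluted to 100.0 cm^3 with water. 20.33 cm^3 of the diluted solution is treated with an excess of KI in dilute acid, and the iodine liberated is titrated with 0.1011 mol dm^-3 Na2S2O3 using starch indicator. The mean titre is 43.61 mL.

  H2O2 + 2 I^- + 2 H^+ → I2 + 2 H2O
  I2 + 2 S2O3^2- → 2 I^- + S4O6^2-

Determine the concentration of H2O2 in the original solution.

n(S2O3^2-) = 0.04361 × 0.1011 = 4.409 × 10^-3 mol
n(I2) = n(S2O3^2-)/2 = 2.204 × 10^-3 mol
n(H2O2) in the aliquot = 2.204 × 10^-3 mol (1:1 ratio)
[H2O2]_dilute = 2.204 × 10^-3 / 0.02033 = 0.1084 mol/L
[H2O2]_original = 0.1084 × 100.0/5.093 = 2.129 mol/L

2.129 mol/L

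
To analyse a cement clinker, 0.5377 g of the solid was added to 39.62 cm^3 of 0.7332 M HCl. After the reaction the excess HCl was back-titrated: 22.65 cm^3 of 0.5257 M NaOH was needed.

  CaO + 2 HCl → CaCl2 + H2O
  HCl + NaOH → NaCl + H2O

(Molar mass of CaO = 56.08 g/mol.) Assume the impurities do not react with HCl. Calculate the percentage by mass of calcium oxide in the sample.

n(HCl) added = 0.03962 × 0.7332 = 0.02905 mol
n(NaOH) used in back-titration = 0.02265 × 0.5257 = 0.01191 mol
n(HCl) left over = 0.01191 mol (1:1 ratio)
n(HCl) consumed by analyte = 0.02905 − 0.01191 = 0.01714 mol
From the 1:2 ratio, n(CaO) = 1/2 × 0.01714 = 8.571 × 10^-3 mol
mass of CaO = 8.571 × 10^-3 × 56.08 = 0.4807 g
% CaO = 0.4807 / 0.5377 × 100 = 89.39 %

89.39 %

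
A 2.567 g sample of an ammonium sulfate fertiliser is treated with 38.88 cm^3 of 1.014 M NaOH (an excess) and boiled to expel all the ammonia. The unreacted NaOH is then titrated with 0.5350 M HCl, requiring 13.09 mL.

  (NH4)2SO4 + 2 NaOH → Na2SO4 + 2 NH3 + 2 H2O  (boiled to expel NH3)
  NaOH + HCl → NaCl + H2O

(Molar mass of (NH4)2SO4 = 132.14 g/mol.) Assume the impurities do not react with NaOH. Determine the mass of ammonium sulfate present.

n(NaOH) added = 0.03888 × 1.014 = 0.03942 mol
n(HCl) used in back-titration = 0.01309 × 0.5350 = 7.003 × 10^-3 mol
n(NaOH) left over = 7.003 × 10^-3 mol (1:1 ratio)
n(NaOH) consumed by analyte = 0.03942 − 7.003 × 10^-3 = 0.03242 mol
From the 1:2 ratio, n((NH4)2SO4) = 1/2 × 0.03242 = 0.01621 mol
mass of (NH4)2SO4 = 0.01621 × 132.14 = 2.142 g

2.142 g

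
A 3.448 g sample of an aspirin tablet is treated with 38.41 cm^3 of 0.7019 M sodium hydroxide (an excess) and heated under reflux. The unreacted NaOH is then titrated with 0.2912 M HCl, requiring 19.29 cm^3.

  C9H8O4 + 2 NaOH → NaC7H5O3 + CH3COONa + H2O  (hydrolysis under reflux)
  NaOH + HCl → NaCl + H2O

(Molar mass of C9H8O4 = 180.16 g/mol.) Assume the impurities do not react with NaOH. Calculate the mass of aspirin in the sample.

n(NaOH) added = 0.03841 × 0.7019 = 0.02696 mol
n(HCl) used in back-titration = 0.01929 × 0.2912 = 5.617 × 10^-3 mol
n(NaOH) left over = 5.617 × 10^-3 mol (1:1 ratio)
n(NaOH) consumed by analyte = 0.02696 − 5.617 × 10^-3 = 0.02134 mol
From the 1:2 ratio, n(C9H8O4) = 1/2 × 0.02134 = 0.01067 mol
mass of C9H8O4 = 0.01067 × 180.16 = 1.923 g

1.923 g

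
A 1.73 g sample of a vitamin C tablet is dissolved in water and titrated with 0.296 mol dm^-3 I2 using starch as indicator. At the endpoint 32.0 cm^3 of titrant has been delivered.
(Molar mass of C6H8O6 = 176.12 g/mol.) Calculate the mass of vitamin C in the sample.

C6H8O6 + I2 → C6H6O6 + 2 HI
n(I2) = 0.0320 L × 0.296 mol/L = 9.47 × 10^-3 mol
n(C6H8O6) = 9.47 × 10^-3 mol (1:1 ratio)
mass of C6H8O6 = 9.47 × 10^-3 × 176.12 g/mol = 1.67 g

1.67 g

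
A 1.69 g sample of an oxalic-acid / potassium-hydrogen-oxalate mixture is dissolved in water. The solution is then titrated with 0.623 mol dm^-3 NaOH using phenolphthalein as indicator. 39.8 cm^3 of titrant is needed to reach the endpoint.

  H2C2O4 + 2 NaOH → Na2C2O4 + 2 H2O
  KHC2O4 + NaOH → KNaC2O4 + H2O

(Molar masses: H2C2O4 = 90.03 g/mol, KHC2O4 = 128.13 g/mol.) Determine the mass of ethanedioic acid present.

0.805 g

n(NaOH) = 0.0398 × 0.623 = 0.0248 mol
Let x = n(H2C2O4), y = n(KHC2O4).
Titrant: 2x + 1y = 0.0248;  mass: 90.03x + 128.13y = 1.69
Solving, x = 8.95 × 10^-3 mol, y = 6.90 × 10^-3 mol
mass of H2C2O4 = 8.95 × 10^-3 × 90.03 = 0.805 g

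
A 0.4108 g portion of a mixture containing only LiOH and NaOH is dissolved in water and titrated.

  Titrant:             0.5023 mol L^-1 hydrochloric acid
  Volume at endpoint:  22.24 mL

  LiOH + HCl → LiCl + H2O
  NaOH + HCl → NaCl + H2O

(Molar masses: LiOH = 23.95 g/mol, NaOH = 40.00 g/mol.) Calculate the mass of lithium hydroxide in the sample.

0.05379 g

n(HCl) = 0.02224 × 0.5023 = 0.01117 mol
Let x = n(LiOH), y = n(NaOH).
Titrant: 1x + 1y = 0.01117;  mass: 23.95x + 40.00y = 0.4108
Solving, x = 2.246 × 10^-3 mol, y = 8.925 × 10^-3 mol
mass of LiOH = 2.246 × 10^-3 × 23.95 = 0.05379 g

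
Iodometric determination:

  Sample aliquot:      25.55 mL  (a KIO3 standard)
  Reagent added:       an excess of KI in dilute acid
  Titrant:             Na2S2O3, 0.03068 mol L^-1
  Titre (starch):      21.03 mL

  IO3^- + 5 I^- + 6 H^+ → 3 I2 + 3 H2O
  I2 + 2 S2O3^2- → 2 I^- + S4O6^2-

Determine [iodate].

n(S2O3^2-) = 0.02103 × 0.03068 = 6.452 × 10^-4 mol
n(I2) = n(S2O3^2-)/2 = 3.226 × 10^-4 mol
From the 1:3 ratio, n(IO3^-) in the aliquot = 1/3 × 3.226 × 10^-4 = 1.075 × 10^-4 mol
[IO3^-] = 1.075 × 10^-4 / 0.02555 = 0.004209 mol/L

0.004209 mol/L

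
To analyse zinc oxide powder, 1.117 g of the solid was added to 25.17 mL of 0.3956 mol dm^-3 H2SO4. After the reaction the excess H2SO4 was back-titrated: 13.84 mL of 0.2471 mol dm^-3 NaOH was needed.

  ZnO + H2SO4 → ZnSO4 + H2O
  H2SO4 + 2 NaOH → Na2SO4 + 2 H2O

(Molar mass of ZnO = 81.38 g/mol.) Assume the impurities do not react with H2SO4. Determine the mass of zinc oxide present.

0.6712 g

n(H2SO4) added = 0.02517 × 0.3956 = 9.957 × 10^-3 mol
n(NaOH) used in back-titration = 0.01384 × 0.2471 = 3.420 × 10^-3 mol
From the 1:2 ratio, n(H2SO4) left over = 1/2 × 3.420 × 10^-3 = 1.710 × 10^-3 mol
n(H2SO4) consumed by analyte = 9.957 × 10^-3 − 1.710 × 10^-3 = 8.247 × 10^-3 mol
n(ZnO) = 8.247 × 10^-3 mol (1:1 ratio)
mass of ZnO = 8.247 × 10^-3 × 81.38 = 0.6712 g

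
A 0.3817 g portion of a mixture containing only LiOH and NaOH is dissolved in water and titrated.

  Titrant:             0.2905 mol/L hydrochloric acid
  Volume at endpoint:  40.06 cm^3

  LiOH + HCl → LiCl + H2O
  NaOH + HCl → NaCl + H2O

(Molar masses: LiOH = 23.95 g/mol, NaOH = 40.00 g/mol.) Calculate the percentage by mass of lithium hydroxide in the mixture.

n(HCl) = 0.04006 × 0.2905 = 0.01164 mol
Let x = n(LiOH), y = n(NaOH).
Titrant: 1x + 1y = 0.01164;  mass: 23.95x + 40.00y = 0.3817
Solving, x = 5.221 × 10^-3 mol, y = 6.416 × 10^-3 mol
mass of LiOH = 5.221 × 10^-3 × 23.95 = 0.1250 g
% LiOH = 0.1250 / 0.3817 × 100 = 32.76 %

32.76 %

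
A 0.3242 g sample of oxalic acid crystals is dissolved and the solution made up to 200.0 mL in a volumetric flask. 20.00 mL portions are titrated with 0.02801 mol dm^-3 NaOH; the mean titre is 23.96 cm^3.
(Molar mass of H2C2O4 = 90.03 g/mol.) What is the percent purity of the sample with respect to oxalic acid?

H2C2O4 + 2 NaOH → Na2C2O4 + 2 H2O
n(NaOH) per titration = 0.02396 × 0.02801 = 6.711 × 10^-4 mol
From the 1:2 ratio, n(H2C2O4) in each aliquot = 1/2 × 6.711 × 10^-4 = 3.356 × 10^-4 mol
n(H2C2O4) in the whole flask = 3.356 × 10^-4 × 200.0/20.00 = 3.356 × 10^-3 mol
mass of H2C2O4 = 3.356 × 10^-3 × 90.03 = 0.3021 g
% H2C2O4 = 0.3021 / 0.3242 × 100 = 93.18 %

93.18 %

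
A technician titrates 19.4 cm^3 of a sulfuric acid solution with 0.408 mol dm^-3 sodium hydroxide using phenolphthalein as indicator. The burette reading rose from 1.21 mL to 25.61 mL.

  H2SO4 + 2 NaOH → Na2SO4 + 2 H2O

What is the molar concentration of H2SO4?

0.257 mol/L

n(NaOH) = 0.0244 L × 0.408 mol/L = 9.96 × 10^-3 mol
From the 1:2 mole ratio, n(H2SO4) = 1/2 × 9.96 × 10^-3 = 4.98 × 10^-3 mol
[H2SO4] = 4.98 × 10^-3 mol / 0.0194 L = 0.257 mol/L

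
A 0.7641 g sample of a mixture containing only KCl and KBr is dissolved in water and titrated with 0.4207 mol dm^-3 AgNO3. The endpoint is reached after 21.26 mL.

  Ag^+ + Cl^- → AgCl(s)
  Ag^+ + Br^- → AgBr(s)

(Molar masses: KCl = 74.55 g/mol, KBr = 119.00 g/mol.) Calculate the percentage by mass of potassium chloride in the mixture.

n(AgNO3) = 0.02126 × 0.4207 = 8.944 × 10^-3 mol
Let x = n(KCl), y = n(KBr).
Titrant: 1x + 1y = 8.944 × 10^-3;  mass: 74.55x + 119.00y = 0.7641
Solving, x = 6.755 × 10^-3 mol, y = 2.189 × 10^-3 mol
mass of KCl = 6.755 × 10^-3 × 74.55 = 0.5036 g
% KCl = 0.5036 / 0.7641 × 100 = 65.90 %

65.90 %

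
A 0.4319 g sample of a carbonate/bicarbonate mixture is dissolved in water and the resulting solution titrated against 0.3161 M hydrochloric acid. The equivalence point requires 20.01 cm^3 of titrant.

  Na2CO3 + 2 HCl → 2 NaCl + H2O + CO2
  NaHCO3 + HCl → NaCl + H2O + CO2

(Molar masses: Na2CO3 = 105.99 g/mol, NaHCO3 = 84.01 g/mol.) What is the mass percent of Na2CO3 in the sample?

39.36 %

n(HCl) = 0.02001 × 0.3161 = 6.325 × 10^-3 mol
Let x = n(Na2CO3), y = n(NaHCO3).
Titrant: 2x + 1y = 6.325 × 10^-3;  mass: 105.99x + 84.01y = 0.4319
Solving, x = 1.604 × 10^-3 mol, y = 3.118 × 10^-3 mol
mass of Na2CO3 = 1.604 × 10^-3 × 105.99 = 0.1700 g
% Na2CO3 = 0.1700 / 0.4319 × 100 = 39.36 %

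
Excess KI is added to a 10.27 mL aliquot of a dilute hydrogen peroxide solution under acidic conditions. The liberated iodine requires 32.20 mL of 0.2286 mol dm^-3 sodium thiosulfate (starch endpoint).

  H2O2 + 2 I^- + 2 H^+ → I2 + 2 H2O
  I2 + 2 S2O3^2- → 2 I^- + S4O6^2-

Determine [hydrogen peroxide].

n(S2O3^2-) = 0.03220 × 0.2286 = 7.361 × 10^-3 mol
n(I2) = n(S2O3^2-)/2 = 3.680 × 10^-3 mol
n(H2O2) in the aliquot = 3.680 × 10^-3 mol (1:1 ratio)
[H2O2] = 3.680 × 10^-3 / 0.01027 = 0.3584 mol/L

0.3584 mol/L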